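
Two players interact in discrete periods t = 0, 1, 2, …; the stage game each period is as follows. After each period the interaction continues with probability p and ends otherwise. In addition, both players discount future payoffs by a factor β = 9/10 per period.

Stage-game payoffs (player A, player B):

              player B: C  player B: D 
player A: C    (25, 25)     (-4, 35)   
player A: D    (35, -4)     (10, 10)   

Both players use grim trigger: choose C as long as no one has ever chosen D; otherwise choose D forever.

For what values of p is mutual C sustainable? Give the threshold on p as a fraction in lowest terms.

4/9

Expected continuation weight on next period's payoff is β·p = 9/10·p, which plays the role of the discount factor.
Cooperation requires 9/10·p ≥ (35−25)/(35−10) = 2/5, hence p ≥ 4/9.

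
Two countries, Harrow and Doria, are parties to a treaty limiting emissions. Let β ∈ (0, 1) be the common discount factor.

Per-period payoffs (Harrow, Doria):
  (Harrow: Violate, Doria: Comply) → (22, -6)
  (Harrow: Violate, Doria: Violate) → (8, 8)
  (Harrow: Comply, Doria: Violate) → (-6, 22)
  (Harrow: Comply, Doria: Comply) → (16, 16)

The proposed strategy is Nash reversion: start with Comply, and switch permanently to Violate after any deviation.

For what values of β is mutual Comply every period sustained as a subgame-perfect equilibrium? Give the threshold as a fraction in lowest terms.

One-period gain from deviating is 22 − 16 = 6. The loss is 16 − 8 = 8 in every subsequent period, with present value 8·β/(1−β).
Deviation is unprofitable when 8·β/(1−β) ≥ 6, i.e. β/(1−β) ≥ 3/4.
Equivalently β ≥ 6/(6+8) = 3/7.

3/7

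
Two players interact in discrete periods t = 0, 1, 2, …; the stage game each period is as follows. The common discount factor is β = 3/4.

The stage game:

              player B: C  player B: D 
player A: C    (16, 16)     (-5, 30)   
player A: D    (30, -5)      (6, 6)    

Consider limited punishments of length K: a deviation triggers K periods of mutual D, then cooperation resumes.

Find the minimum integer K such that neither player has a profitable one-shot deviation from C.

IC: β(1−β^K)/(1−β) ≥ (30−16)/(16−6) = 7/5.
With β = 3/4: need 1 − β^K ≥ 7/5·(1−3/4)/(3/4), i.e. β^K ≤ 0.5333.
Since (3/4)^2 = 0.5625 and (3/4)^3 = 0.4219, the smallest such K is 3.

3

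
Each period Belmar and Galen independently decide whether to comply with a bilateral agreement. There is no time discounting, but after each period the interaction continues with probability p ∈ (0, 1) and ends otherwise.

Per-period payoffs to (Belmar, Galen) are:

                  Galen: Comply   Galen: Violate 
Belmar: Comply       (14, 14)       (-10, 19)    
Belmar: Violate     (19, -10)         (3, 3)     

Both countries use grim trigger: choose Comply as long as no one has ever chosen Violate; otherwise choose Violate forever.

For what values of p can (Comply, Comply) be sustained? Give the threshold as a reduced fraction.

With no time discounting, the continuation probability p plays the role of the discount factor.
Grim-trigger IC: 14/(1−p) ≥ 19 + 3p/(1−p) ⇒ p ≥ (19−14)/(19−3) = 5/16.

5/16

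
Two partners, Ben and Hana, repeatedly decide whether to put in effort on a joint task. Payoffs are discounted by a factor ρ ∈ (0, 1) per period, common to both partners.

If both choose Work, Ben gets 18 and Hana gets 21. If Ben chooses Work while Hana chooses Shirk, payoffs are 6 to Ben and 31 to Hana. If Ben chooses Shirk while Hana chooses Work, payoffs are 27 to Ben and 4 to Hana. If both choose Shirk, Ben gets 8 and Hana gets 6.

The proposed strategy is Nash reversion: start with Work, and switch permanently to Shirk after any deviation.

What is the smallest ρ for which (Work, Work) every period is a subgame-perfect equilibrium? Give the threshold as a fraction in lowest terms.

For Ben: deviation gain 27−18 = 9, per-period punishment loss 18−8 = 10. IC gives ρ ≥ 9/19.
For Hana: gain 10, loss 15 per period, so ρ ≥ 10/25 = 2/5.
The tighter constraint is Ben's, so cooperation needs ρ ≥ 9/19.

9/19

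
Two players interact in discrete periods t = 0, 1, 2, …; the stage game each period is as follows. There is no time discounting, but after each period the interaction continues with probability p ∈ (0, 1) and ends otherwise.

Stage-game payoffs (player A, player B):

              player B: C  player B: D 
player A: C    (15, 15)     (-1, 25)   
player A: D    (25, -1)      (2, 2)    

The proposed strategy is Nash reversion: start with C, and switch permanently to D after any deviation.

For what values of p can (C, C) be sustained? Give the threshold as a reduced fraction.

Expected cooperation value is 15 + p·15 + p²·15 + … = 15/(1−p); deviation gives 25 + p·2/(1−p).
15 ≥ 25(1−p) + 2p ⇒ 23p ≥ 10 ⇒ p ≥ 10/23.

10/23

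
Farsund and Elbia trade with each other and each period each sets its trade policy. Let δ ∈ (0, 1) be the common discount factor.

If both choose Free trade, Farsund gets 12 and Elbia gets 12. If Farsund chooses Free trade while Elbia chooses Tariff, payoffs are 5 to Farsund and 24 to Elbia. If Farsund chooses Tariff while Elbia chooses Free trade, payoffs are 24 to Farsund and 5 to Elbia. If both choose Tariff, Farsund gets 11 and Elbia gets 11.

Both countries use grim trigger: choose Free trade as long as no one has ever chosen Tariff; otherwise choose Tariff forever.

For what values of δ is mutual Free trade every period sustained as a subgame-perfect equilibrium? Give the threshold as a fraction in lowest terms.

12/13

One-period gain from deviating is 24 − 12 = 12. The loss is 12 − 11 = 1 in every subsequent period, with present value 1·δ/(1−δ).
Deviation is unprofitable when 1·δ/(1−δ) ≥ 12, i.e. δ/(1−δ) ≥ 12.
Equivalently δ ≥ 12/(12+1) = 12/13.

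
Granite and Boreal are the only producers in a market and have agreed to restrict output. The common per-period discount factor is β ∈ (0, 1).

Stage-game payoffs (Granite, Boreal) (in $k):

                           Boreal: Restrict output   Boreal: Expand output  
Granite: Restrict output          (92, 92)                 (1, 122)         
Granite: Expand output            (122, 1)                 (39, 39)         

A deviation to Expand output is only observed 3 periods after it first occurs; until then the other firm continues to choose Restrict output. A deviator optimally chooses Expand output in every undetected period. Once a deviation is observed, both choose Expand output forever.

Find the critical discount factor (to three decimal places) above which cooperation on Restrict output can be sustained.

A deviator earns 122 for 3 periods, then 39 forever; cooperating earns 92 forever. Multiplying the IC by (1−β):
92 ≥ 122(1−β^3) + 39β^3, so 83·β^3 ≥ 30 and β^3 ≥ 30/83.
β ≥ (30/83)^(1/3) ≈ 0.712.

0.712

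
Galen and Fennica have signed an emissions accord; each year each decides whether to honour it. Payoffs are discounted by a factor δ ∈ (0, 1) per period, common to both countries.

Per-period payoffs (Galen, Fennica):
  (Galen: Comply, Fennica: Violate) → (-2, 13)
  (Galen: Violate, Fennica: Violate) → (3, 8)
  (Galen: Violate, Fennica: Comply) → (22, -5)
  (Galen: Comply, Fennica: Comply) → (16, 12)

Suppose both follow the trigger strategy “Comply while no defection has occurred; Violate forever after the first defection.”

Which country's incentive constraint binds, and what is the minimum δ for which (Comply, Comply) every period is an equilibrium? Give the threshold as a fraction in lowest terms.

Galen; δ ≥ 6/19

Galen: cooperation gives 16 each period; deviation gives 22 once then 3 forever.
  16/(1−δ) ≥ 22 + 3δ/(1−δ) ⇒ δ ≥ 6/19.
Fennica: cooperation gives 12 each period; deviation gives 13 once then 8 forever.
  δ ≥ 1/5.
Both must hold, so the binding constraint is Galen's: δ ≥ 6/19.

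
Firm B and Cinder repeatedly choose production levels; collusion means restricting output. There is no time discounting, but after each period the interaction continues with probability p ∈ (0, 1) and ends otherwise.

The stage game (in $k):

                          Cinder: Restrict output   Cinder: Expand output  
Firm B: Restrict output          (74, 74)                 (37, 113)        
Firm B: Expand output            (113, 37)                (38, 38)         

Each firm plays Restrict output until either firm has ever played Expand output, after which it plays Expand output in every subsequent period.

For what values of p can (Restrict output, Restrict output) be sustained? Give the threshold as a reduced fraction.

13/25

With no time discounting, the continuation probability p plays the role of the discount factor.
Grim-trigger IC: 74/(1−p) ≥ 113 + 38p/(1−p) ⇒ p ≥ (113−74)/(113−38) = 13/25.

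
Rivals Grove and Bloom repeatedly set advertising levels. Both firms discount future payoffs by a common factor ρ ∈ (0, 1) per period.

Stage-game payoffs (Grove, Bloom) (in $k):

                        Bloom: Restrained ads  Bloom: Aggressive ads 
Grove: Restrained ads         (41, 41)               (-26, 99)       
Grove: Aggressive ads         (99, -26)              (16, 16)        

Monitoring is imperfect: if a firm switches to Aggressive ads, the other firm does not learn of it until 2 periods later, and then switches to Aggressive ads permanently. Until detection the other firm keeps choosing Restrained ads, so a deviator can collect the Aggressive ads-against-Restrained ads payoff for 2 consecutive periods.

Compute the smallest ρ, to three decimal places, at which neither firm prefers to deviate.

0.836

A deviator earns 99 for 2 periods, then 16 forever; cooperating earns 41 forever. Multiplying the IC by (1−ρ):
41 ≥ 99(1−ρ^2) + 16ρ^2, so 83·ρ^2 ≥ 58 and ρ^2 ≥ 58/83.
ρ ≥ (58/83)^(1/2) ≈ 0.836.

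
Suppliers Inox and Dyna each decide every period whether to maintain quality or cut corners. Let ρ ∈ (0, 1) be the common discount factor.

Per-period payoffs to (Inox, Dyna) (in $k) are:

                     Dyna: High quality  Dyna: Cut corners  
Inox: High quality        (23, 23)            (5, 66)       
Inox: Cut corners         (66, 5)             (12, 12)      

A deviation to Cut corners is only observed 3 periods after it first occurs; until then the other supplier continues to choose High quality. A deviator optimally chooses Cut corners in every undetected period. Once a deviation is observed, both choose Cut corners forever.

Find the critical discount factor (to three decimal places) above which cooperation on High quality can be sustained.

0.927

Deviating for the 3 undetected periods gains 66−23 = 43 per period over cooperation, then loses 23−12 = 11 per period forever once punishment starts.
Gain: 43(1 + ρ + … + ρ^2); loss: 11·ρ^3/(1−ρ).
No profitable deviation ⇔ 43(1−ρ^3) ≤ 11·ρ^3, i.e. ρ^3 ≥ 43/(43+11) = 43/54.
Hence ρ ≥ (43/54)^(1/3) ≈ 0.927.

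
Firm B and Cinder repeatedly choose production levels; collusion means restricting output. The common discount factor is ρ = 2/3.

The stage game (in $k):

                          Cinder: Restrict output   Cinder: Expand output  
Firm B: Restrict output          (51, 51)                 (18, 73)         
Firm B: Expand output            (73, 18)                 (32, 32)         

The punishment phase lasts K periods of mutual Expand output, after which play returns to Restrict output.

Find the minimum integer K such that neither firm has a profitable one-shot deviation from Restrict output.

IC: ρ(1−ρ^K)/(1−ρ) ≥ (73−51)/(51−32) = 22/19.
With ρ = 2/3: need 1 − ρ^K ≥ 22/19·(1−2/3)/(2/3), i.e. ρ^K ≤ 0.4211.
Since (2/3)^2 = 0.4444 and (2/3)^3 = 0.2963, the smallest such K is 3.

3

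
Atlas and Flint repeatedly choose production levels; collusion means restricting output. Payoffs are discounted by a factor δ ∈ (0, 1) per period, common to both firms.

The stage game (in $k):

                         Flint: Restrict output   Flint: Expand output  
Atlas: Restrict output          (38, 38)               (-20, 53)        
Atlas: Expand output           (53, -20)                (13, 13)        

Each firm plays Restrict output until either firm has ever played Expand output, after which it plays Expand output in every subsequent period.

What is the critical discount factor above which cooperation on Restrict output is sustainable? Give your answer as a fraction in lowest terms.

3/8

One-period gain from deviating is 53 − 38 = 15. The loss is 38 − 13 = 25 in every subsequent period, with present value 25·δ/(1−δ).
Deviation is unprofitable when 25·δ/(1−δ) ≥ 15, i.e. δ/(1−δ) ≥ 3/5.
Equivalently δ ≥ 15/(15+25) = 3/8.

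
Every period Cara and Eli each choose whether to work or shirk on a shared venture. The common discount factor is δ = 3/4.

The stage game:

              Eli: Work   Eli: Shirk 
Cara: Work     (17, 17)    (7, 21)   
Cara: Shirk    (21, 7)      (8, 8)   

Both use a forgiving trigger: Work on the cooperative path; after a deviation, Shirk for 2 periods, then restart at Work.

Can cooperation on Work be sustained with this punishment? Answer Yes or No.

Yes

Comparing payoff streams over the 3 periods until play realigns: cooperate → 17(1+δ+…+δ^2); deviate → 21 + 8(δ+…+δ^2).
Cooperation is sustained iff (17−8)(δ+…+δ^2) ≥ 21−17.
δ+…+δ^2 = 3/4·(1−(3/4)^2)/(1−3/4) = 1.3125, and (21−17)/(17−8) = 0.4444.
1.3125 ≥ 0.4444, so cooperation is sustainable.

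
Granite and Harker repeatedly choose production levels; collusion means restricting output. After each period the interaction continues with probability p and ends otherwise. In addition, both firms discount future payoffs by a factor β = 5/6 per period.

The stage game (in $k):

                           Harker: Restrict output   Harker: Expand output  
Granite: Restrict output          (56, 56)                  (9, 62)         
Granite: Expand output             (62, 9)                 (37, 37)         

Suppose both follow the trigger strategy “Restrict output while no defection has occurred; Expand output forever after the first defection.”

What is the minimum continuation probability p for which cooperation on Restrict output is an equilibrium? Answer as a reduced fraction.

36/125

Expected continuation weight on next period's payoff is β·p = 5/6·p, which plays the role of the discount factor.
Cooperation requires 5/6·p ≥ (62−56)/(62−37) = 6/25, hence p ≥ 36/125.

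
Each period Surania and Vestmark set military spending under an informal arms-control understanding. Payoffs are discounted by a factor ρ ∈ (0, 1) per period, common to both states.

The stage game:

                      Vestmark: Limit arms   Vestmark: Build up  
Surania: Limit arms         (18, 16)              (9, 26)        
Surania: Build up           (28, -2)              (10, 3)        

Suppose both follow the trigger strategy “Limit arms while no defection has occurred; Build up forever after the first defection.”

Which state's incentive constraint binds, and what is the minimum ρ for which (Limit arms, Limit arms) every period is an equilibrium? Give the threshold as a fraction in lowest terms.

Surania: cooperation gives 18 each period; deviation gives 28 once then 10 forever.
  18/(1−ρ) ≥ 28 + 10ρ/(1−ρ) ⇒ ρ ≥ 10/18 = 5/9.
Vestmark: cooperation gives 16 each period; deviation gives 26 once then 3 forever.
  ρ ≥ 10/23.
Both must hold, so the binding constraint is Surania's: ρ ≥ 5/9.

Surania; ρ ≥ 5/9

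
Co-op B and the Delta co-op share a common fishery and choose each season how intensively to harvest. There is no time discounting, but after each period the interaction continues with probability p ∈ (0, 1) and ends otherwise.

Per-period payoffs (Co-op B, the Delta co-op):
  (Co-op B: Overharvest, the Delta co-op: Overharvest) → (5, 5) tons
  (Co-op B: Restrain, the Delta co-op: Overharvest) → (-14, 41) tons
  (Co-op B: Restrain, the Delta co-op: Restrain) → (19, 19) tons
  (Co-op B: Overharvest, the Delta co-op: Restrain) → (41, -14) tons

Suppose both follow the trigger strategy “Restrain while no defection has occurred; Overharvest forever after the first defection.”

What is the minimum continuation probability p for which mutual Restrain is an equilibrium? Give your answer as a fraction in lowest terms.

With no time discounting, the continuation probability p plays the role of the discount factor.
Grim-trigger IC: 19/(1−p) ≥ 41 + 5p/(1−p) ⇒ p ≥ (41−19)/(41−5) = 11/18.

11/18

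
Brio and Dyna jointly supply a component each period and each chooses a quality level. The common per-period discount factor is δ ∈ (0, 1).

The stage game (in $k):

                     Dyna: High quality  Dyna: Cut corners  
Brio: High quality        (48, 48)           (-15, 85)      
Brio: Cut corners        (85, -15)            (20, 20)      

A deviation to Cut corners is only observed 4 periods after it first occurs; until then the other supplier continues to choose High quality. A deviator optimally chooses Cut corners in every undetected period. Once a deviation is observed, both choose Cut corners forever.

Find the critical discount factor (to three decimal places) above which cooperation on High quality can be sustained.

A deviator earns 85 for 4 periods, then 20 forever; cooperating earns 48 forever. Multiplying the IC by (1−δ):
48 ≥ 85(1−δ^4) + 20δ^4, so 65·δ^4 ≥ 37 and δ^4 ≥ 37/65.
δ ≥ (37/65)^(1/4) ≈ 0.869.

0.869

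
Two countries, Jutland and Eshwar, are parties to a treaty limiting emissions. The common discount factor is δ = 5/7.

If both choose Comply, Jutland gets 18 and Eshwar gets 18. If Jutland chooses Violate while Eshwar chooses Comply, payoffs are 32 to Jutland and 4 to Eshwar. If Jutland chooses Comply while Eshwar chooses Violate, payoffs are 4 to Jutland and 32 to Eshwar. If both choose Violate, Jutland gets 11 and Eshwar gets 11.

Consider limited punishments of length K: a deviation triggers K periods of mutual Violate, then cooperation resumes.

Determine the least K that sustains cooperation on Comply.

No profitable deviation requires (18−11)(δ+…+δ^K) ≥ 32−18, i.e. δ+…+δ^K ≥ 2 ≈ 2.0000.
With δ = 5/7, the partial sums are K=1: 0.7143, K=2: 1.2245, K=3: 1.5889, K=4: 1.8492, K=5: 2.0352.
K = 5 is the first length at which the sum reaches 2.0000.

5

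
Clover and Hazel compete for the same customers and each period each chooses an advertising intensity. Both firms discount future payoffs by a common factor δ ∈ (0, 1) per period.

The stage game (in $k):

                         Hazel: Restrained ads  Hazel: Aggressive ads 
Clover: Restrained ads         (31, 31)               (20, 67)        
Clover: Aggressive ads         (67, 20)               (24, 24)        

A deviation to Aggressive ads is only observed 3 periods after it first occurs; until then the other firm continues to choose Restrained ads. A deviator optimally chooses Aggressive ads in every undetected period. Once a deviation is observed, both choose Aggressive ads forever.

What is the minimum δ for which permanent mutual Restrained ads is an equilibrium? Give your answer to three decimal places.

The best deviation is to choose Aggressive ads for all 3 undetected periods, earning 67 each, then 24 forever once detected.
Deviation value: 67(1−δ^3)/(1−δ) + 24δ^3/(1−δ); cooperation value: 31/(1−δ).
IC: 31 ≥ 67(1−δ^3) + 24δ^3 = 67 − 43δ^3.
So δ^3 ≥ 36/43, giving δ ≥ (36/43)^(1/3) ≈ 0.942.

0.942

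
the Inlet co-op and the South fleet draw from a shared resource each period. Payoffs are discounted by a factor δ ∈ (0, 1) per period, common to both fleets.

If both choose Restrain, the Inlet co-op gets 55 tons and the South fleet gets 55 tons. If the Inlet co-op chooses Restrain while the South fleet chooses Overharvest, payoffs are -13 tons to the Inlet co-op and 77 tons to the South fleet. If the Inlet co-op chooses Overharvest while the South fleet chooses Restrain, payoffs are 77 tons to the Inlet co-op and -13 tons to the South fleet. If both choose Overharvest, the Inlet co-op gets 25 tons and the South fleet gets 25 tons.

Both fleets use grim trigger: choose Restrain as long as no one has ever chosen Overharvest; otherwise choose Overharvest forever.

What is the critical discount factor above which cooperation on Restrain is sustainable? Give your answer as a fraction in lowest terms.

One-period gain from deviating is 77 − 55 = 22. The loss is 55 − 25 = 30 in every subsequent period, with present value 30·δ/(1−δ).
Deviation is unprofitable when 30·δ/(1−δ) ≥ 22, i.e. δ/(1−δ) ≥ 11/15.
Equivalently δ ≥ 22/(22+30) = 11/26.

11/26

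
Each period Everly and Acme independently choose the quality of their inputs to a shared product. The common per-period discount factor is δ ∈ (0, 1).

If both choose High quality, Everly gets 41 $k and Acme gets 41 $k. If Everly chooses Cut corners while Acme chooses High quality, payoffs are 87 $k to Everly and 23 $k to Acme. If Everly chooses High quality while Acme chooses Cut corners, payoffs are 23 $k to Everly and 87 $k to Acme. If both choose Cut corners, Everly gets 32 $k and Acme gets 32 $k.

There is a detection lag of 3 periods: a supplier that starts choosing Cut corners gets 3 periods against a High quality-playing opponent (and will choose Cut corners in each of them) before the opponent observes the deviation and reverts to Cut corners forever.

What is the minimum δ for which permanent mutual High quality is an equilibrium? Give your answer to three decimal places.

A deviator earns 87 for 3 periods, then 32 forever; cooperating earns 41 forever. Multiplying the IC by (1−δ):
41 ≥ 87(1−δ^3) + 32δ^3, so 55·δ^3 ≥ 46 and δ^3 ≥ 46/55.
δ ≥ (46/55)^(1/3) ≈ 0.942.

0.942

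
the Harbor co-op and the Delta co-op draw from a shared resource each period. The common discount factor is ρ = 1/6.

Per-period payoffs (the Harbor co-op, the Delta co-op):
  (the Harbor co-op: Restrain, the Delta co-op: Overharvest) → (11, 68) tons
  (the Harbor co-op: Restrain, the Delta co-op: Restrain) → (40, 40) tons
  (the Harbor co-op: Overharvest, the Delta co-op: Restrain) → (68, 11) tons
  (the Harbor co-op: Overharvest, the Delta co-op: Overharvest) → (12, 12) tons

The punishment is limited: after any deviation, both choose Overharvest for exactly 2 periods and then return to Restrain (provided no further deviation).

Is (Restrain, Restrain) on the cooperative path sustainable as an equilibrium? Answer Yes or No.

IC: ρ+…+ρ^2 ≥ (68−40)/(40−12) = 1.
At ρ = 1/6: partial sum = 0.1944 < 1.0000. Cooperation not sustainable.

No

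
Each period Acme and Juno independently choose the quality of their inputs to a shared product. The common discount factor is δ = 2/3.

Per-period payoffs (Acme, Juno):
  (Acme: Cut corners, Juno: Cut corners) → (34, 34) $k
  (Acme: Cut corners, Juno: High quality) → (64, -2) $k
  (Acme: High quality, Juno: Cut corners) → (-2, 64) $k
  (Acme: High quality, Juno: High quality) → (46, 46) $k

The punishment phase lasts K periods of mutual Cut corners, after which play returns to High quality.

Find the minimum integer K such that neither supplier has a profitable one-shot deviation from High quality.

4

No profitable deviation requires (46−34)(δ+…+δ^K) ≥ 64−46, i.e. δ+…+δ^K ≥ 3/2 ≈ 1.5000.
With δ = 2/3, the partial sums are K=1: 0.6667, K=2: 1.1111, K=3: 1.4074, K=4: 1.6049.
K = 4 is the first length at which the sum reaches 1.5000.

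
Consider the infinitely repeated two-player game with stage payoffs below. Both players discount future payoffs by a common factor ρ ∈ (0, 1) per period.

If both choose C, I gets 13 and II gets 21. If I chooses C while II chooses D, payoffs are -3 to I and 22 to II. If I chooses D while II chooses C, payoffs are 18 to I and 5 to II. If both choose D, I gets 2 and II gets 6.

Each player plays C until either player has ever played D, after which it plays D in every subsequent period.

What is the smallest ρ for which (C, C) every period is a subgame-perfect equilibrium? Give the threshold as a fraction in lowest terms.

5/16

I's threshold: (18−13)/(18−2) = 5/16.
II's threshold: (22−21)/(22−6) = 1/16.
5/16 > 1/16, so I binds and ρ* = 5/16.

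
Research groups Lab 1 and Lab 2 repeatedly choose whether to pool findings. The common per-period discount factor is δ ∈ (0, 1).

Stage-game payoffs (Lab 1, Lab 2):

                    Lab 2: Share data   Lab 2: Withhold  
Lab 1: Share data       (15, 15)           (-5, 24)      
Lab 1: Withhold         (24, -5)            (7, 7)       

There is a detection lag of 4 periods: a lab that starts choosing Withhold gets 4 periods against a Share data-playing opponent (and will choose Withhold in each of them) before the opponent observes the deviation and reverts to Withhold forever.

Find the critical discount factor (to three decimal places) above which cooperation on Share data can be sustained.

0.853

The best deviation is to choose Withhold for all 4 undetected periods, earning 24 each, then 7 forever once detected.
Deviation value: 24(1−δ^4)/(1−δ) + 7δ^4/(1−δ); cooperation value: 15/(1−δ).
IC: 15 ≥ 24(1−δ^4) + 7δ^4 = 24 − 17δ^4.
So δ^4 ≥ 9/17, giving δ ≥ (9/17)^(1/4) ≈ 0.853.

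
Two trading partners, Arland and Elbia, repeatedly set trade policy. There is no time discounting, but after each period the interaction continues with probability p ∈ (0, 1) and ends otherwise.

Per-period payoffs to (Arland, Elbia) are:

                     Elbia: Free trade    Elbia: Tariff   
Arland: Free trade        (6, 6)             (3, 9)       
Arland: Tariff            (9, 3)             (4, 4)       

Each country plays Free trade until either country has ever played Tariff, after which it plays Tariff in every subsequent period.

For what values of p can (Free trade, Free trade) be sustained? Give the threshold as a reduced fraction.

3/5

With no time discounting, the continuation probability p plays the role of the discount factor.
Grim-trigger IC: 6/(1−p) ≥ 9 + 4p/(1−p) ⇒ p ≥ (9−6)/(9−4) = 3/5.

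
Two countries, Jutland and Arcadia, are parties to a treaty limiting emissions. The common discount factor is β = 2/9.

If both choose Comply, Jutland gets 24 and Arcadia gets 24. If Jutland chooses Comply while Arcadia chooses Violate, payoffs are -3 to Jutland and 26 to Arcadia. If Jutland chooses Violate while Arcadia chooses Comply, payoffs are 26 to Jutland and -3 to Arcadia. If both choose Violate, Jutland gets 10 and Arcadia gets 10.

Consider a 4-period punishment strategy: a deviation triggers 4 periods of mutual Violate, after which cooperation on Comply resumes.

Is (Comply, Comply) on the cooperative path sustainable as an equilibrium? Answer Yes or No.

IC: β+…+β^4 ≥ (26−24)/(24−10) = 1/7.
At β = 2/9: partial sum = 0.2850 ≥ 0.1429. Cooperation sustainable.

Yes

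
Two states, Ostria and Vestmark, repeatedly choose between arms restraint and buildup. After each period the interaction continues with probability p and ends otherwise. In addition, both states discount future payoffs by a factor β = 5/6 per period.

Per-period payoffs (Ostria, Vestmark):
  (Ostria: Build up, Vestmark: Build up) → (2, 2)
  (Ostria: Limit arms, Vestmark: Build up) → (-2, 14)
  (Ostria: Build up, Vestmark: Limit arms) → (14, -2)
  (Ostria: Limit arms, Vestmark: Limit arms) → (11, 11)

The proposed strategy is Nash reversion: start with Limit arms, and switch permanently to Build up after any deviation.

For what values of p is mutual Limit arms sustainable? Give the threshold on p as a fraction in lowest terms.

With continuation probability p and discount β, the effective per-period discount factor is βp.
Grim-trigger IC: βp ≥ (14−11)/(14−2) = 1/4.
So p ≥ (1/4)/(5/6) = 3/10.

3/10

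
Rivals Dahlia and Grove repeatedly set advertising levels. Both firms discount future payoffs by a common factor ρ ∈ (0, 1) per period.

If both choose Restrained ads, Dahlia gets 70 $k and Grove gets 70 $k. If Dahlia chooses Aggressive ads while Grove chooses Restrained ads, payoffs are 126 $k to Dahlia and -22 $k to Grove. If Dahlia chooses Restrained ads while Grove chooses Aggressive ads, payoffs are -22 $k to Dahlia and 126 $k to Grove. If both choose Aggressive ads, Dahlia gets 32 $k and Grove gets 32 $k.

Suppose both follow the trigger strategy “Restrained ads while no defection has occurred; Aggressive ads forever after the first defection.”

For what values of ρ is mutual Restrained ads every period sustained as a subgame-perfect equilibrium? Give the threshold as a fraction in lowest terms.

70/(1−ρ) ≥ 126 + 32ρ/(1−ρ)
70 ≥ 126 − 94ρ
ρ ≥ 56/94 = 28/47.

28/47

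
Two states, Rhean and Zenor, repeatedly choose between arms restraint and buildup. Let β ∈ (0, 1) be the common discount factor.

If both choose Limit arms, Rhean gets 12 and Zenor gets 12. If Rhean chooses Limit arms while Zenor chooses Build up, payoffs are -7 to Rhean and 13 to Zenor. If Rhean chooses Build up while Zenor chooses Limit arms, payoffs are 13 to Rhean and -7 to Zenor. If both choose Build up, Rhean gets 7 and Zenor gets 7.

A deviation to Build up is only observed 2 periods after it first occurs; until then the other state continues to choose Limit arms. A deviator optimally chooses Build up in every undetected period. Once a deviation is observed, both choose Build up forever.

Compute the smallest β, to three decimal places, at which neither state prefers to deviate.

0.408

The best deviation is to choose Build up for all 2 undetected periods, earning 13 each, then 7 forever once detected.
Deviation value: 13(1−β^2)/(1−β) + 7β^2/(1−β); cooperation value: 12/(1−β).
IC: 12 ≥ 13(1−β^2) + 7β^2 = 13 − 6β^2.
So β^2 ≥ 1/6, giving β ≥ (1/6)^(1/2) ≈ 0.408.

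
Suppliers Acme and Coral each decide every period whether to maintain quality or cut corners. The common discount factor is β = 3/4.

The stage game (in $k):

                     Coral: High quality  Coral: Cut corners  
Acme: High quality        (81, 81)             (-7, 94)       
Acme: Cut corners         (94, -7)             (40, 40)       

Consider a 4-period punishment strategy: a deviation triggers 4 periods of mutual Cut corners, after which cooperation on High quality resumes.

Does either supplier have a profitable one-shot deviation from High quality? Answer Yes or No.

IC: β+…+β^4 ≥ (94−81)/(81−40) = 13/41.
At β = 3/4: partial sum = 2.0508 ≥ 0.3171. Cooperation sustainable.

No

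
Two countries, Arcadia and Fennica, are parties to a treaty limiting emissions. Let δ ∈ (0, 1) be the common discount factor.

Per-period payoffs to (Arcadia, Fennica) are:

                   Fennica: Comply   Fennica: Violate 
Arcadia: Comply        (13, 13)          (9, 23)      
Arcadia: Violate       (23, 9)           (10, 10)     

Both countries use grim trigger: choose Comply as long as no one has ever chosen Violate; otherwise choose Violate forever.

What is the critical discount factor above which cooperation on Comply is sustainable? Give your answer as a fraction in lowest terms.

10/13

Cooperation forever yields 13 each period: 13/(1−δ).
Deviating yields 23 once, then 10 forever: 23 + 10δ/(1−δ).
No profitable deviation requires 13/(1−δ) ≥ 23 + 10δ/(1−δ).
Multiplying by (1−δ): 13 ≥ 23(1−δ) + 10δ = 23 − 13δ.
So 13δ ≥ 10, i.e. δ ≥ 10/13.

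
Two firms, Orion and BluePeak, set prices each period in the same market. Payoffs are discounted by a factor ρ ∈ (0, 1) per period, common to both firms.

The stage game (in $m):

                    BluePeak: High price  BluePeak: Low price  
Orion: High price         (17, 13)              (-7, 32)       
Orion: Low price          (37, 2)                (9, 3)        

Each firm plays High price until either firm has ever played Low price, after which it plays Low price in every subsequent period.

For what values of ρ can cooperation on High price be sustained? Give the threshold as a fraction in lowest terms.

5/7

Orion: cooperation gives 17 each period; deviation gives 37 once then 9 forever.
  17/(1−ρ) ≥ 37 + 9ρ/(1−ρ) ⇒ ρ ≥ 20/28 = 5/7.
BluePeak: cooperation gives 13 each period; deviation gives 32 once then 3 forever.
  ρ ≥ 19/29.
Both must hold, so the binding constraint is Orion's: ρ ≥ 5/7.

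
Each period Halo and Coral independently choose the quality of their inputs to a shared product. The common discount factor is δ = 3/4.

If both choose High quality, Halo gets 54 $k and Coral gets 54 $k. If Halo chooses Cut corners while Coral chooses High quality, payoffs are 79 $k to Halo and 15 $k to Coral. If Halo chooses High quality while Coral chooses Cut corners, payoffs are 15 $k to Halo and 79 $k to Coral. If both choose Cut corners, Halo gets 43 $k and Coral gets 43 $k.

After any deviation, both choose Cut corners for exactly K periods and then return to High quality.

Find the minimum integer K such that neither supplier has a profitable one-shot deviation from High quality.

5

IC: δ(1−δ^K)/(1−δ) ≥ (79−54)/(54−43) = 25/11.
With δ = 3/4: need 1 − δ^K ≥ 25/11·(1−3/4)/(3/4), i.e. δ^K ≤ 0.2424.
Since (3/4)^4 = 0.3164 and (3/4)^5 = 0.2373, the smallest such K is 5.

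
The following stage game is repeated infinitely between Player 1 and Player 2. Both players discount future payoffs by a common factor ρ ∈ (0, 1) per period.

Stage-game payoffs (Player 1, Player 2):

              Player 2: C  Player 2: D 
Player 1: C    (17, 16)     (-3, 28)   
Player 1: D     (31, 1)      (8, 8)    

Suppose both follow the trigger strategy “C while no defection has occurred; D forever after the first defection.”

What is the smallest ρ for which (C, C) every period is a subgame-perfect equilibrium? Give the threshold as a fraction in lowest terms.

14/23

Player 1: cooperation gives 17 each period; deviation gives 31 once then 8 forever.
  17/(1−ρ) ≥ 31 + 8ρ/(1−ρ) ⇒ ρ ≥ 14/23.
Player 2: cooperation gives 16 each period; deviation gives 28 once then 8 forever.
  ρ ≥ 12/20 = 3/5.
Both must hold, so the binding constraint is Player 1's: ρ ≥ 14/23.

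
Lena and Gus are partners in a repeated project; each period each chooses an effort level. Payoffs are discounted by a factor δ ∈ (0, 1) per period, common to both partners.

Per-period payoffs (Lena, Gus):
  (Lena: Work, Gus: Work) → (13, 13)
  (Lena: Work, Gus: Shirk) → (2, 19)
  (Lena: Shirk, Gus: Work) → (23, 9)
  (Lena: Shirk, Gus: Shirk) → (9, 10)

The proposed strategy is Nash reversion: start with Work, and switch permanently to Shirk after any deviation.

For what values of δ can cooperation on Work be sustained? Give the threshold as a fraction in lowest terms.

5/7

For Lena: deviation gain 23−13 = 10, per-period punishment loss 13−9 = 4. IC gives δ ≥ 10/14 = 5/7.
For Gus: gain 6, loss 3 per period, so δ ≥ 6/9 = 2/3.
The tighter constraint is Lena's, so cooperation needs δ ≥ 5/7.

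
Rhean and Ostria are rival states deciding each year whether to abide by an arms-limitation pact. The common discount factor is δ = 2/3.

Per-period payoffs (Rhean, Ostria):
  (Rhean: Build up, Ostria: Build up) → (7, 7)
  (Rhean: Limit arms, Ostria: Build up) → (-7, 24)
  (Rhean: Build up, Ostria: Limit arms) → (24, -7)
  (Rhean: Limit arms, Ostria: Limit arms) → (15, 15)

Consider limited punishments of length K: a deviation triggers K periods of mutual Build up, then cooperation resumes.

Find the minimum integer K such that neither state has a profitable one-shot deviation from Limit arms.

Need Σ_{k=1}^{K} δ^k ≥ (24−15)/(15−7) = 1.1250 at δ = 2/3.
At K = 2 the sum is 1.1111 < 1.1250; at K = 3 it is 1.4074 ≥ 1.1250.
So the minimum punishment length is K = 3.

3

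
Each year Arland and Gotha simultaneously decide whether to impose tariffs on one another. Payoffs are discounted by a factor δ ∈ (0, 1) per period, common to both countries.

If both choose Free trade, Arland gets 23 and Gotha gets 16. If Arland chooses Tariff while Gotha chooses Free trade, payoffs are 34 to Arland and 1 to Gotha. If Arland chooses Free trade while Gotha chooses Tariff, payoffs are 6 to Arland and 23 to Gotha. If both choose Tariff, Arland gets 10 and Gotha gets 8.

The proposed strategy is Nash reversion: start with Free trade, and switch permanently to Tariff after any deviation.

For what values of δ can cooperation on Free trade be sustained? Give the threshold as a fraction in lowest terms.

7/15

Arland's threshold: (34−23)/(34−10) = 11/24.
Gotha's threshold: (23−16)/(23−8) = 7/15.
11/24 < 7/15, so Gotha binds and δ* = 7/15.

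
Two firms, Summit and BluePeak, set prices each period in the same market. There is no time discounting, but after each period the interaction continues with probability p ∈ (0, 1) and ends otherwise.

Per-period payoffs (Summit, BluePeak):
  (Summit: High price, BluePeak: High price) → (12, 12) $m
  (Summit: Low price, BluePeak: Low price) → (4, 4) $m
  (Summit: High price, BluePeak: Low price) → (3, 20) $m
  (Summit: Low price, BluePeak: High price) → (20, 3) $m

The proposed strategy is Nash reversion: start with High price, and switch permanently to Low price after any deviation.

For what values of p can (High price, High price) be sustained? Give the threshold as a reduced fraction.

Expected cooperation value is 12 + p·12 + p²·12 + … = 12/(1−p); deviation gives 20 + p·4/(1−p).
12 ≥ 20(1−p) + 4p ⇒ 16p ≥ 8 ⇒ p ≥ 8/16 = 1/2.

1/2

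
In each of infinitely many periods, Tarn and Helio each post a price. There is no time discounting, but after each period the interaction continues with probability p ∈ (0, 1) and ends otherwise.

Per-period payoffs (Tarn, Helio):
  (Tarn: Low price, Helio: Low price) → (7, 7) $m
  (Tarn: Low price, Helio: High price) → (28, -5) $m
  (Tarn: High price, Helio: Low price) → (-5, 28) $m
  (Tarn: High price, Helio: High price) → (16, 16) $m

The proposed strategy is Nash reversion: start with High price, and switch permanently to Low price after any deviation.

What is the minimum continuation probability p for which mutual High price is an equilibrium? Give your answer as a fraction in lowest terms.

4/7

Expected cooperation value is 16 + p·16 + p²·16 + … = 16/(1−p); deviation gives 28 + p·7/(1−p).
16 ≥ 28(1−p) + 7p ⇒ 21p ≥ 12 ⇒ p ≥ 12/21 = 4/7.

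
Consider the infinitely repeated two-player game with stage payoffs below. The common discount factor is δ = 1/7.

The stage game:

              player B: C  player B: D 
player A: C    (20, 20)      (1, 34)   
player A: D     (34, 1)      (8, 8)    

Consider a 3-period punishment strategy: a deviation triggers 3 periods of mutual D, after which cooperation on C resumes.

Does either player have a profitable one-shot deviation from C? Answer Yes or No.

Yes

A one-shot deviation gives 34 now, then 8 for 3 periods, then back to 20.
Gain from deviating: (34−20) today; loss: (20−8) in each of the next 3 periods.
No-deviation condition: (20−8)(δ+…+δ^3) ≥ 34−20, i.e. δ+…+δ^3 ≥ 7/6.
At δ = 1/7: δ+…+δ^3 = 0.1662 < 1.1667.
So cooperation is not sustainable.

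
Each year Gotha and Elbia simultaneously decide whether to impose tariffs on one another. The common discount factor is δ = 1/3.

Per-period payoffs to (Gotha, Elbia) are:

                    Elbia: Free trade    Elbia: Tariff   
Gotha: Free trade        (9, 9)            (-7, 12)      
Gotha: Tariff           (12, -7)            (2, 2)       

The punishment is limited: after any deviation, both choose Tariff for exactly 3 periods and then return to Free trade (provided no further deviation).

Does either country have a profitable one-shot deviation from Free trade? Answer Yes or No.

A one-shot deviation gives 12 now, then 2 for 3 periods, then back to 9.
Gain from deviating: (12−9) today; loss: (9−2) in each of the next 3 periods.
No-deviation condition: (9−2)(δ+…+δ^3) ≥ 12−9, i.e. δ+…+δ^3 ≥ 3/7.
At δ = 1/3: δ+…+δ^3 = 0.4815 ≥ 0.4286.
So cooperation is sustainable.

No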